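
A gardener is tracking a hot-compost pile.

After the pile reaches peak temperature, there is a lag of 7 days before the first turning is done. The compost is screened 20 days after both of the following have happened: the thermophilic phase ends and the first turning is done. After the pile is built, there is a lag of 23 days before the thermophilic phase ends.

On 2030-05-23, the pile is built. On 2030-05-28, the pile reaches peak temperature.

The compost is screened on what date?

The pile is built: May 23, 2030.
The thermophilic phase ends: May 23, 2030 + 23 days = Jun 15, 2030.
The pile reaches peak temperature: May 28, 2030.
The first turning is done: May 28, 2030 + 7 days = Jun 4, 2030.
Both prerequisites met — the thermophilic phase ends (Jun 15, 2030), the first turning is done (Jun 4, 2030); the later is Jun 15, 2030.
The compost is screened: Jun 15, 2030 + 20 days = Jul 5, 2030.

2030-07-05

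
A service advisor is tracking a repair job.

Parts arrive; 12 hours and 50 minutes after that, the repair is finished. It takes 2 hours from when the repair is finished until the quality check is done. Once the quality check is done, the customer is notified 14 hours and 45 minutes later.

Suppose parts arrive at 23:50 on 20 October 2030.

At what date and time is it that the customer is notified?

Parts arrive: 23:50 Oct 20, 2030.
The repair is finished: 23:50 Oct 20, 2030 + 12h50m = 12:40 Oct 21, 2030.
The quality check is done: 12:40 Oct 21, 2030 + 2h = 14:40 Oct 21, 2030.
The customer is notified: 14:40 Oct 21, 2030 + 14h45m = 05:25 Oct 22, 2030.

05:25 on 22 October 2030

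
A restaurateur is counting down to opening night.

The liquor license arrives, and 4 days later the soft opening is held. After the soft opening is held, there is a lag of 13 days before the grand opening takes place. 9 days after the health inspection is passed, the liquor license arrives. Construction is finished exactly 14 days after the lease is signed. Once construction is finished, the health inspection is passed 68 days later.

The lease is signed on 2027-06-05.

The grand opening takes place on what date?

2027-09-21

The lease is signed: Jun 5, 2027.
Construction is finished: Jun 5, 2027 + 14 days = Jun 19, 2027.
The health inspection is passed: Jun 19, 2027 + 68 days = Aug 26, 2027.
The liquor license arrives: Aug 26, 2027 + 9 days = Sep 4, 2027.
The soft opening is held: Sep 4, 2027 + 4 days = Sep 8, 2027.
The grand opening takes place: Sep 8, 2027 + 13 days = Sep 21, 2027.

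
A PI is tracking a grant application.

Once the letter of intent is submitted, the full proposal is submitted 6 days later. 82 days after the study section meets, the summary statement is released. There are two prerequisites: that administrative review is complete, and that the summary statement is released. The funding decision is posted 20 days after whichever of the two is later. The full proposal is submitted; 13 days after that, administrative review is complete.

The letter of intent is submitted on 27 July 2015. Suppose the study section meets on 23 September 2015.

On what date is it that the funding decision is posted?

3 January 2016

The letter of intent is submitted: Jul 27, 2015.
The full proposal is submitted: Jul 27, 2015 + 6 days = Aug 2, 2015.
Administrative review is complete: Aug 2, 2015 + 13 days = Aug 15, 2015.
The study section meets: Sep 23, 2015.
The summary statement is released: Sep 23, 2015 + 82 days = Dec 14, 2015.
Both prerequisites met — administrative review is complete (Aug 15, 2015), the summary statement is released (Dec 14, 2015); the later is Dec 14, 2015.
The funding decision is posted: Dec 14, 2015 + 20 days = Jan 3, 2016.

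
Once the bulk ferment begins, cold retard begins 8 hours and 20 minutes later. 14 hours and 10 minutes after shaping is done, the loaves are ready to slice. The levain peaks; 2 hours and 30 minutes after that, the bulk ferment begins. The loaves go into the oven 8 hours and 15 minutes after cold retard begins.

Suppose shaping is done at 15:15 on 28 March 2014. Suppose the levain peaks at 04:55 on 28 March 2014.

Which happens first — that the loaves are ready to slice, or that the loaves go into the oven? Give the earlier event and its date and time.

The loaves go into the oven — 00:00 on 29 March 2014

Shaping is done: 15:15 Mar 28, 2014.
The loaves are ready to slice: 15:15 Mar 28, 2014 + 14h10m = 05:25 Mar 29, 2014.
The levain peaks: 04:55 Mar 28, 2014.
The bulk ferment begins: 04:55 Mar 28, 2014 + 2h30m = 07:25 Mar 28, 2014.
Cold retard begins: 07:25 Mar 28, 2014 + 8h20m = 15:45 Mar 28, 2014.
The loaves go into the oven: 15:45 Mar 28, 2014 + 8h15m = 00:00 Mar 29, 2014.
Comparing: the loaves are ready to slice at 05:25 Mar 29, 2014 vs the loaves go into the oven at 00:00 Mar 29, 2014. Earlier: the loaves go into the oven.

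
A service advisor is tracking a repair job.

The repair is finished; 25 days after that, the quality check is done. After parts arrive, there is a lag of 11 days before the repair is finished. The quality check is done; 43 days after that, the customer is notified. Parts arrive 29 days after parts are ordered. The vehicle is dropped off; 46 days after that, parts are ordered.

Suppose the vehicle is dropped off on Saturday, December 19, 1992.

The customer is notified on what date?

Saturday, May 22, 1993

The vehicle is dropped off: Dec 19, 1992.
Parts are ordered: Dec 19, 1992 + 46 days = Feb 3, 1993.
Parts arrive: Feb 3, 1993 + 29 days = Mar 4, 1993.
The repair is finished: Mar 4, 1993 + 11 days = Mar 15, 1993.
The quality check is done: Mar 15, 1993 + 25 days = Apr 9, 1993.
The customer is notified: Apr 9, 1993 + 43 days = May 22, 1993.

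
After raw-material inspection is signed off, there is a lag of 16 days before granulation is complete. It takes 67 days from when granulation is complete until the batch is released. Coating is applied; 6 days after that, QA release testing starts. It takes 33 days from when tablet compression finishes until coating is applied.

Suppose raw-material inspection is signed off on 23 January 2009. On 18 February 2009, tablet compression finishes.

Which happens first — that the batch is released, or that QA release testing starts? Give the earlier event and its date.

Raw-material inspection is signed off: Jan 23, 2009.
Granulation is complete: Jan 23, 2009 + 16 days = Feb 8, 2009.
The batch is released: Feb 8, 2009 + 67 days = Apr 16, 2009.
Tablet compression finishes: Feb 18, 2009.
Coating is applied: Feb 18, 2009 + 33 days = Mar 23, 2009.
QA release testing starts: Mar 23, 2009 + 6 days = Mar 29, 2009.
Comparing: the batch is released on Apr 16, 2009 vs QA release testing starts on Mar 29, 2009. Earlier: QA release testing starts.

QA release testing starts — 29 March 2009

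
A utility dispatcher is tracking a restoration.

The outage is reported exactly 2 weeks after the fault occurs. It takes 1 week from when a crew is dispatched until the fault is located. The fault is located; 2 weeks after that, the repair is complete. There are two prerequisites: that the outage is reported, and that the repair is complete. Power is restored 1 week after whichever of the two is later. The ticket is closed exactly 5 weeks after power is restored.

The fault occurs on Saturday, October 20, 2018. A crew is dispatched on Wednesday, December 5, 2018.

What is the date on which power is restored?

Wednesday, January 2, 2019

The fault occurs: Oct 20, 2018.
The outage is reported: Oct 20, 2018 + 2 weeks = Nov 3, 2018.
A crew is dispatched: Dec 5, 2018.
The fault is located: Dec 5, 2018 + 1 week = Dec 12, 2018.
The repair is complete: Dec 12, 2018 + 2 weeks = Dec 26, 2018.
Both prerequisites met — the outage is reported (Nov 3, 2018), the repair is complete (Dec 26, 2018); the later is Dec 26, 2018.
Power is restored: Dec 26, 2018 + 1 week = Jan 2, 2019.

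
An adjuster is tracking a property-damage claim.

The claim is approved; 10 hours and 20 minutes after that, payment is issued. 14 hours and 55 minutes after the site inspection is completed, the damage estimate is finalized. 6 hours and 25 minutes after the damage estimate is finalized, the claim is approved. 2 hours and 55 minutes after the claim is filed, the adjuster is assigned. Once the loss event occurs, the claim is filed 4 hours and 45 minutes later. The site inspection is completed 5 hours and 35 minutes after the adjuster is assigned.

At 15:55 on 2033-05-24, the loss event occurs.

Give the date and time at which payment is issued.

12:50 on 2033-05-26

The loss event occurs: 15:55 May 24, 2033.
The claim is filed: 15:55 May 24, 2033 + 4h45m = 20:40 May 24, 2033.
The adjuster is assigned: 20:40 May 24, 2033 + 2h55m = 23:35 May 24, 2033.
The site inspection is completed: 23:35 May 24, 2033 + 5h35m = 05:10 May 25, 2033.
The damage estimate is finalized: 05:10 May 25, 2033 + 14h55m = 20:05 May 25, 2033.
The claim is approved: 20:05 May 25, 2033 + 6h25m = 02:30 May 26, 2033.
Payment is issued: 02:30 May 26, 2033 + 10h20m = 12:50 May 26, 2033.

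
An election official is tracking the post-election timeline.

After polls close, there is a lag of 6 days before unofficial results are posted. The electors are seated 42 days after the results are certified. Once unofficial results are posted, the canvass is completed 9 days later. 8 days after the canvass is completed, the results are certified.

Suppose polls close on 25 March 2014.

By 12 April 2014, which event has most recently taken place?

The canvass is completed

Polls close: Mar 25, 2014.
Unofficial results are posted: Mar 25, 2014 + 6 days = Mar 31, 2014.
The canvass is completed: Mar 31, 2014 + 9 days = Apr 9, 2014.
The results are certified: Apr 9, 2014 + 8 days = Apr 17, 2014.
The electors are seated: Apr 17, 2014 + 42 days = May 29, 2014.
Apr 12, 2014 falls between when the canvass is completed (Apr 9, 2014) and when the results are certified (Apr 17, 2014).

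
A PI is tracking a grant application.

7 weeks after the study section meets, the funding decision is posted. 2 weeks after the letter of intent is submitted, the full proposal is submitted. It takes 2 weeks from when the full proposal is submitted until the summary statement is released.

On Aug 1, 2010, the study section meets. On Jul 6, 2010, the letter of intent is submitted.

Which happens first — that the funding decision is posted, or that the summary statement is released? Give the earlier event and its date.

The summary statement is released — Aug 3, 2010

The study section meets: Aug 1, 2010.
The funding decision is posted: Aug 1, 2010 + 7 weeks = Sep 19, 2010.
The letter of intent is submitted: Jul 6, 2010.
The full proposal is submitted: Jul 6, 2010 + 2 weeks = Jul 20, 2010.
The summary statement is released: Jul 20, 2010 + 2 weeks = Aug 3, 2010.
Comparing: the funding decision is posted on Sep 19, 2010 vs the summary statement is released on Aug 3, 2010. Earlier: the summary statement is released.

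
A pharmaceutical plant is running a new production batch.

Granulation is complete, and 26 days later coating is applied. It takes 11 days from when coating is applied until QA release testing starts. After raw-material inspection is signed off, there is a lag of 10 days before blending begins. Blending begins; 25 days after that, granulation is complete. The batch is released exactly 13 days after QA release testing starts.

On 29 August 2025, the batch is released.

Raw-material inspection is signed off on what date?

The batch is released: Aug 29, 2025.
QA release testing starts: Aug 29, 2025 − 13 days = Aug 16, 2025.
Coating is applied: Aug 16, 2025 − 11 days = Aug 5, 2025.
Granulation is complete: Aug 5, 2025 − 26 days = Jul 10, 2025.
Blending begins: Jul 10, 2025 − 25 days = Jun 15, 2025.
Raw-material inspection is signed off: Jun 15, 2025 − 10 days = Jun 5, 2025.

5 June 2025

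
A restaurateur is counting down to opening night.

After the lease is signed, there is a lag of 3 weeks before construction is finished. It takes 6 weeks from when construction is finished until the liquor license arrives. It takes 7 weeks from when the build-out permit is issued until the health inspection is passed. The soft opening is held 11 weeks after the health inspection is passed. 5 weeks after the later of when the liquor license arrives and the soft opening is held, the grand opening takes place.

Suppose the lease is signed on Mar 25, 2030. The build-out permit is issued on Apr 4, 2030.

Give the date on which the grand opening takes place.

The lease is signed: Mar 25, 2030.
Construction is finished: Mar 25, 2030 + 3 weeks = Apr 15, 2030.
The liquor license arrives: Apr 15, 2030 + 6 weeks = May 27, 2030.
The build-out permit is issued: Apr 4, 2030.
The health inspection is passed: Apr 4, 2030 + 7 weeks = May 23, 2030.
The soft opening is held: May 23, 2030 + 11 weeks = Aug 8, 2030.
Both prerequisites met — the liquor license arrives (May 27, 2030), the soft opening is held (Aug 8, 2030); the later is Aug 8, 2030.
The grand opening takes place: Aug 8, 2030 + 5 weeks = Sep 12, 2030.

Sep 12, 2030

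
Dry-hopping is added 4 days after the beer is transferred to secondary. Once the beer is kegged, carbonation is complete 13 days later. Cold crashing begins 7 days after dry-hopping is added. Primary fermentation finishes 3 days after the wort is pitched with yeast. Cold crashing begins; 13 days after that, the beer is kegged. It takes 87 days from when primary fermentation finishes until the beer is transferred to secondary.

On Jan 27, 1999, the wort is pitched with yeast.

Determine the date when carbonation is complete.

Jun 3, 1999

The wort is pitched with yeast: Jan 27, 1999.
Primary fermentation finishes: Jan 27, 1999 + 3 days = Jan 30, 1999.
The beer is transferred to secondary: Jan 30, 1999 + 87 days = Apr 27, 1999.
Dry-hopping is added: Apr 27, 1999 + 4 days = May 1, 1999.
Cold crashing begins: May 1, 1999 + 7 days = May 8, 1999.
The beer is kegged: May 8, 1999 + 13 days = May 21, 1999.
Carbonation is complete: May 21, 1999 + 13 days = Jun 3, 1999.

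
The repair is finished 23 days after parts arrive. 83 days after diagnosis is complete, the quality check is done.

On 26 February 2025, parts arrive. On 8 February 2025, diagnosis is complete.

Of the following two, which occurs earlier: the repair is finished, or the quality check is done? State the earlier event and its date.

The repair is finished — 21 March 2025

Parts arrive: Feb 26, 2025.
The repair is finished: Feb 26, 2025 + 23 days = Mar 21, 2025.
Diagnosis is complete: Feb 8, 2025.
The quality check is done: Feb 8, 2025 + 83 days = May 2, 2025.
Comparing: the repair is finished on Mar 21, 2025 vs the quality check is done on May 2, 2025. Earlier: the repair is finished.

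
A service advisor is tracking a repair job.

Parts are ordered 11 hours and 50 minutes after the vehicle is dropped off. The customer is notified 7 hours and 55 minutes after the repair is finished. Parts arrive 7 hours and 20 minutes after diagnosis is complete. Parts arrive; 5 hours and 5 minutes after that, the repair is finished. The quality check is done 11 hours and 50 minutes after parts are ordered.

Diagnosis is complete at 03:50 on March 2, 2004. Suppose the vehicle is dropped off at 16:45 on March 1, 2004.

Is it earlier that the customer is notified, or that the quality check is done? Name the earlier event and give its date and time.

Diagnosis is complete: 03:50 Mar 2, 2004.
Parts arrive: 03:50 Mar 2, 2004 + 7h20m = 11:10 Mar 2, 2004.
The repair is finished: 11:10 Mar 2, 2004 + 5h05m = 16:15 Mar 2, 2004.
The customer is notified: 16:15 Mar 2, 2004 + 7h55m = 00:10 Mar 3, 2004.
The vehicle is dropped off: 16:45 Mar 1, 2004.
Parts are ordered: 16:45 Mar 1, 2004 + 11h50m = 04:35 Mar 2, 2004.
The quality check is done: 04:35 Mar 2, 2004 + 11h50m = 16:25 Mar 2, 2004.
Comparing: the customer is notified at 00:10 Mar 3, 2004 vs the quality check is done at 16:25 Mar 2, 2004. Earlier: the quality check is done.

The quality check is done — 16:25 on March 2, 2004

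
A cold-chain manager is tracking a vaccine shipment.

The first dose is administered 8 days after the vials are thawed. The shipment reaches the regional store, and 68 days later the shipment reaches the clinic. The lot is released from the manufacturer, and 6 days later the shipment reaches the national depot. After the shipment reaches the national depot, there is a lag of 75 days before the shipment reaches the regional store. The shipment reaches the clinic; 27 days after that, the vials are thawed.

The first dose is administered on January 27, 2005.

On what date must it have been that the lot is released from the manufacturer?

July 27, 2004

The first dose is administered: Jan 27, 2005.
The vials are thawed: Jan 27, 2005 − 8 days = Jan 19, 2005.
The shipment reaches the clinic: Jan 19, 2005 − 27 days = Dec 23, 2004.
The shipment reaches the regional store: Dec 23, 2004 − 68 days = Oct 16, 2004.
The shipment reaches the national depot: Oct 16, 2004 − 75 days = Aug 2, 2004.
The lot is released from the manufacturer: Aug 2, 2004 − 6 days = Jul 27, 2004.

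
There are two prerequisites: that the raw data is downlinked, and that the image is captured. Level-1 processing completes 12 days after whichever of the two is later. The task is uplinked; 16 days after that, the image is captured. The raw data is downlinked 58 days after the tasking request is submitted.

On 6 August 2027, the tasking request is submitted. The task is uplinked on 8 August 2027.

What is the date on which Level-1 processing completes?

The tasking request is submitted: Aug 6, 2027.
The raw data is downlinked: Aug 6, 2027 + 58 days = Oct 3, 2027.
The task is uplinked: Aug 8, 2027.
The image is captured: Aug 8, 2027 + 16 days = Aug 24, 2027.
Both prerequisites met — the raw data is downlinked (Oct 3, 2027), the image is captured (Aug 24, 2027); the later is Oct 3, 2027.
Level-1 processing completes: Oct 3, 2027 + 12 days = Oct 15, 2027.

15 October 2027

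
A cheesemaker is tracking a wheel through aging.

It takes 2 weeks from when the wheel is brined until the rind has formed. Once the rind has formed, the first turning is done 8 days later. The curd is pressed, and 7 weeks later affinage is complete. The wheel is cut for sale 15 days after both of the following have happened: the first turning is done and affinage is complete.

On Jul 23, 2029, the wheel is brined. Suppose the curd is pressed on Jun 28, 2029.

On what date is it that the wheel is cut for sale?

The wheel is brined: Jul 23, 2029.
The rind has formed: Jul 23, 2029 + 2 weeks = Aug 6, 2029.
The first turning is done: Aug 6, 2029 + 8 days = Aug 14, 2029.
The curd is pressed: Jun 28, 2029.
Affinage is complete: Jun 28, 2029 + 7 weeks = Aug 16, 2029.
Both prerequisites met — the first turning is done (Aug 14, 2029), affinage is complete (Aug 16, 2029); the later is Aug 16, 2029.
The wheel is cut for sale: Aug 16, 2029 + 15 days = Aug 31, 2029.

Aug 31, 2029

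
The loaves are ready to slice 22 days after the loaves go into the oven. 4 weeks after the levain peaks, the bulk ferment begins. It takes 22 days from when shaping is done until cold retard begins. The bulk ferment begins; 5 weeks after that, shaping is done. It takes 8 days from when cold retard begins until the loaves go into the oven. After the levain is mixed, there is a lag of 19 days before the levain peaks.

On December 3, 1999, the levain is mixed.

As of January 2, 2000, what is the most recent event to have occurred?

The levain peaks

The levain is mixed: Dec 3, 1999.
The levain peaks: Dec 3, 1999 + 19 days = Dec 22, 1999.
The bulk ferment begins: Dec 22, 1999 + 4 weeks = Jan 19, 2000.
Shaping is done: Jan 19, 2000 + 5 weeks = Feb 23, 2000.
Cold retard begins: Feb 23, 2000 + 22 days = Mar 16, 2000.
The loaves go into the oven: Mar 16, 2000 + 8 days = Mar 24, 2000.
The loaves are ready to slice: Mar 24, 2000 + 22 days = Apr 15, 2000.
Jan 2, 2000 falls between when the levain peaks (Dec 22, 1999) and when the bulk ferment begins (Jan 19, 2000).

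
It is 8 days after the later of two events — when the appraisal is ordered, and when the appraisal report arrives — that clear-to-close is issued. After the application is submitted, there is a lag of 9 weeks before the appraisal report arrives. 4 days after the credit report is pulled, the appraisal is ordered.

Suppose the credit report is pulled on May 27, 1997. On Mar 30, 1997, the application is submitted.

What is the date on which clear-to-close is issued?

The credit report is pulled: May 27, 1997.
The appraisal is ordered: May 27, 1997 + 4 days = May 31, 1997.
The application is submitted: Mar 30, 1997.
The appraisal report arrives: Mar 30, 1997 + 9 weeks = Jun 1, 1997.
Both prerequisites met — the appraisal is ordered (May 31, 1997), the appraisal report arrives (Jun 1, 1997); the later is Jun 1, 1997.
Clear-to-close is issued: Jun 1, 1997 + 8 days = Jun 9, 1997.

Jun 9, 1997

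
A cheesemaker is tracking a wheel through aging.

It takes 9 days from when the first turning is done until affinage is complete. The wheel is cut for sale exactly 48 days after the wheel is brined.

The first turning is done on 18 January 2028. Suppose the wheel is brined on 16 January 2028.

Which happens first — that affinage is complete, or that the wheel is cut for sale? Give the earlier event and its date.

The first turning is done: Jan 18, 2028.
Affinage is complete: Jan 18, 2028 + 9 days = Jan 27, 2028.
The wheel is brined: Jan 16, 2028.
The wheel is cut for sale: Jan 16, 2028 + 48 days = Mar 4, 2028.
Comparing: affinage is complete on Jan 27, 2028 vs the wheel is cut for sale on Mar 4, 2028. Earlier: affinage is complete.

Affinage is complete — 27 January 2028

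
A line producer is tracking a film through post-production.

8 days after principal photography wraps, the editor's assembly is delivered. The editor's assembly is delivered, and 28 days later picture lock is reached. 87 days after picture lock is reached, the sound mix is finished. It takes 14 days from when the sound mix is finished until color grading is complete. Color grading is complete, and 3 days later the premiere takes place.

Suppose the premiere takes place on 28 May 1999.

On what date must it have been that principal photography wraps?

The premiere takes place: May 28, 1999.
Color grading is complete: May 28, 1999 − 3 days = May 25, 1999.
The sound mix is finished: May 25, 1999 − 14 days = May 11, 1999.
Picture lock is reached: May 11, 1999 − 87 days = Feb 13, 1999.
The editor's assembly is delivered: Feb 13, 1999 − 28 days = Jan 16, 1999.
Principal photography wraps: Jan 16, 1999 − 8 days = Jan 8, 1999.

8 January 1999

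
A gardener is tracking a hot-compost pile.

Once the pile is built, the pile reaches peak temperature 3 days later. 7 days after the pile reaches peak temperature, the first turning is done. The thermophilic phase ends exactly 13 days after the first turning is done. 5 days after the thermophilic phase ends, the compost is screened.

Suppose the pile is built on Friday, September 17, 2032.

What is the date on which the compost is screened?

The pile is built: Sep 17, 2032.
The pile reaches peak temperature: Sep 17, 2032 + 3 days = Sep 20, 2032.
The first turning is done: Sep 20, 2032 + 7 days = Sep 27, 2032.
The thermophilic phase ends: Sep 27, 2032 + 13 days = Oct 10, 2032.
The compost is screened: Oct 10, 2032 + 5 days = Oct 15, 2032.

Friday, October 15, 2032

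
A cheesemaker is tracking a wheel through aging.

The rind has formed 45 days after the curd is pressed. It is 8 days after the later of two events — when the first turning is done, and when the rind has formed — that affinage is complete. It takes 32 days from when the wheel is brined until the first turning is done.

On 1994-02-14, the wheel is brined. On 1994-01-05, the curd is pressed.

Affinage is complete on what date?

1994-03-26

The wheel is brined: Feb 14, 1994.
The first turning is done: Feb 14, 1994 + 32 days = Mar 18, 1994.
The curd is pressed: Jan 5, 1994.
The rind has formed: Jan 5, 1994 + 45 days = Feb 19, 1994.
Both prerequisites met — the first turning is done (Mar 18, 1994), the rind has formed (Feb 19, 1994); the later is Mar 18, 1994.
Affinage is complete: Mar 18, 1994 + 8 days = Mar 26, 1994.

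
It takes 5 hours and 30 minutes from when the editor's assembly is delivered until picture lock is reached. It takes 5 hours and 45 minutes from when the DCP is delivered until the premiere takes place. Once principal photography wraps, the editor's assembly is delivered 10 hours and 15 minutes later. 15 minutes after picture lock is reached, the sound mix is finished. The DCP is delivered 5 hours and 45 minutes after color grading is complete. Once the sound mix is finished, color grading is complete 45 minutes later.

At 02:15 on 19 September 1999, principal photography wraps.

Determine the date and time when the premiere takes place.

06:30 on 20 September 1999

Principal photography wraps: 02:15 Sep 19, 1999.
The editor's assembly is delivered: 02:15 Sep 19, 1999 + 10h15m = 12:30 Sep 19, 1999.
Picture lock is reached: 12:30 Sep 19, 1999 + 5h30m = 18:00 Sep 19, 1999.
The sound mix is finished: 18:00 Sep 19, 1999 + 15m = 18:15 Sep 19, 1999.
Color grading is complete: 18:15 Sep 19, 1999 + 45m = 19:00 Sep 19, 1999.
The DCP is delivered: 19:00 Sep 19, 1999 + 5h45m = 00:45 Sep 20, 1999.
The premiere takes place: 00:45 Sep 20, 1999 + 5h45m = 06:30 Sep 20, 1999.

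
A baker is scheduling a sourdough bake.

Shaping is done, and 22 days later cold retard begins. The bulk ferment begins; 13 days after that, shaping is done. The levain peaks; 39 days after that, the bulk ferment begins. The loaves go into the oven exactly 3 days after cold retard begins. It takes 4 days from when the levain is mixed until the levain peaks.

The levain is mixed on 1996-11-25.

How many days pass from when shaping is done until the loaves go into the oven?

Causal path: shaping is done → cold retard begins → the loaves go into the oven.
Total delay along the path: 22 + 3 = 25 days.

25 days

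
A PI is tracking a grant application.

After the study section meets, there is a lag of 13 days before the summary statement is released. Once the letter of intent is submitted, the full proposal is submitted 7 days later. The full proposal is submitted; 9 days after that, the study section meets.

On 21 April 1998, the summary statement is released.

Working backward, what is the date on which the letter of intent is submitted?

The summary statement is released: Apr 21, 1998.
The study section meets: Apr 21, 1998 − 13 days = Apr 8, 1998.
The full proposal is submitted: Apr 8, 1998 − 9 days = Mar 30, 1998.
The letter of intent is submitted: Mar 30, 1998 − 7 days = Mar 23, 1998.

23 March 1998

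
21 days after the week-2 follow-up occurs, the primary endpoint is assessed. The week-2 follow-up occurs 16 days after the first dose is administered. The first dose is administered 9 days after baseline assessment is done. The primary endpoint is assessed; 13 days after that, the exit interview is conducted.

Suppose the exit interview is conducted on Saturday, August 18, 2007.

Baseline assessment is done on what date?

The exit interview is conducted: Aug 18, 2007.
The primary endpoint is assessed: Aug 18, 2007 − 13 days = Aug 5, 2007.
The week-2 follow-up occurs: Aug 5, 2007 − 21 days = Jul 15, 2007.
The first dose is administered: Jul 15, 2007 − 16 days = Jun 29, 2007.
Baseline assessment is done: Jun 29, 2007 − 9 days = Jun 20, 2007.

Wednesday, June 20, 2007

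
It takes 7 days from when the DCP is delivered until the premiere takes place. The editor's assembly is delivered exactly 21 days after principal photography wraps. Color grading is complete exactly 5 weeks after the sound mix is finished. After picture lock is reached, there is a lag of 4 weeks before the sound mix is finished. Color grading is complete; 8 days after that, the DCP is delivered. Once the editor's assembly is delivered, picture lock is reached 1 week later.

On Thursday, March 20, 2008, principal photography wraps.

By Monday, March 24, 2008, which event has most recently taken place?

Principal photography wraps

Principal photography wraps: Mar 20, 2008.
The editor's assembly is delivered: Mar 20, 2008 + 21 days = Apr 10, 2008.
Picture lock is reached: Apr 10, 2008 + 1 week = Apr 17, 2008.
The sound mix is finished: Apr 17, 2008 + 4 weeks = May 15, 2008.
Color grading is complete: May 15, 2008 + 5 weeks = Jun 19, 2008.
The DCP is delivered: Jun 19, 2008 + 8 days = Jun 27, 2008.
The premiere takes place: Jun 27, 2008 + 7 days = Jul 4, 2008.
Mar 24, 2008 falls between when principal photography wraps (Mar 20, 2008) and when the editor's assembly is delivered (Apr 10, 2008).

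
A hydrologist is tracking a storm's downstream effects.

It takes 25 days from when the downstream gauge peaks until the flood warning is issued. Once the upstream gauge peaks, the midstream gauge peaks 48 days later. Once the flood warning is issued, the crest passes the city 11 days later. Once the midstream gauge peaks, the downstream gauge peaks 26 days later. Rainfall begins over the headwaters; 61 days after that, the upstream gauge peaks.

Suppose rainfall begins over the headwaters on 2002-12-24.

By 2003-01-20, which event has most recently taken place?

Rainfall begins over the headwaters: Dec 24, 2002.
The upstream gauge peaks: Dec 24, 2002 + 61 days = Feb 23, 2003.
The midstream gauge peaks: Feb 23, 2003 + 48 days = Apr 12, 2003.
The downstream gauge peaks: Apr 12, 2003 + 26 days = May 8, 2003.
The flood warning is issued: May 8, 2003 + 25 days = Jun 2, 2003.
The crest passes the city: Jun 2, 2003 + 11 days = Jun 13, 2003.
Jan 20, 2003 falls between when rainfall begins over the headwaters (Dec 24, 2002) and when the upstream gauge peaks (Feb 23, 2003).

Rainfall begins over the headwaters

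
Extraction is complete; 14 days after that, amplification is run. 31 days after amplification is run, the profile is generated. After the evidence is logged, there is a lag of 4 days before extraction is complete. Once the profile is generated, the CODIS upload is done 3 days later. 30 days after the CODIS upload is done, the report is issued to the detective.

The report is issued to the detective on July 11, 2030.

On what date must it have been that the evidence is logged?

The report is issued to the detective: Jul 11, 2030.
The CODIS upload is done: Jul 11, 2030 − 30 days = Jun 11, 2030.
The profile is generated: Jun 11, 2030 − 3 days = Jun 8, 2030.
Amplification is run: Jun 8, 2030 − 31 days = May 8, 2030.
Extraction is complete: May 8, 2030 − 14 days = Apr 24, 2030.
The evidence is logged: Apr 24, 2030 − 4 days = Apr 20, 2030.

April 20, 2030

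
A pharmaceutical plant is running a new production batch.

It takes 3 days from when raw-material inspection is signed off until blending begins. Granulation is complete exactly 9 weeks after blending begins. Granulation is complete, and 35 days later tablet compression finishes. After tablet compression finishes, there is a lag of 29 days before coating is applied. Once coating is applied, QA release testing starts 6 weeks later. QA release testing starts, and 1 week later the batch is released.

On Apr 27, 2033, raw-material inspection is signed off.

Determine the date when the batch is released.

Oct 23, 2033

Raw-material inspection is signed off: Apr 27, 2033.
Blending begins: Apr 27, 2033 + 3 days = Apr 30, 2033.
Granulation is complete: Apr 30, 2033 + 9 weeks = Jul 2, 2033.
Tablet compression finishes: Jul 2, 2033 + 35 days = Aug 6, 2033.
Coating is applied: Aug 6, 2033 + 29 days = Sep 4, 2033.
QA release testing starts: Sep 4, 2033 + 6 weeks = Oct 16, 2033.
The batch is released: Oct 16, 2033 + 1 week = Oct 23, 2033.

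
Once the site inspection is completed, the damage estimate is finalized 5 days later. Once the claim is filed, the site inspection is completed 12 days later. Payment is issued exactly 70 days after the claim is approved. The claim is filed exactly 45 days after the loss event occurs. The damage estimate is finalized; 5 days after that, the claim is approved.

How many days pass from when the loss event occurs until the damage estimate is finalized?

Causal path: the loss event occurs → the claim is filed → the site inspection is completed → the damage estimate is finalized.
Total delay along the path: 45 + 12 + 5 = 62 days.

62 days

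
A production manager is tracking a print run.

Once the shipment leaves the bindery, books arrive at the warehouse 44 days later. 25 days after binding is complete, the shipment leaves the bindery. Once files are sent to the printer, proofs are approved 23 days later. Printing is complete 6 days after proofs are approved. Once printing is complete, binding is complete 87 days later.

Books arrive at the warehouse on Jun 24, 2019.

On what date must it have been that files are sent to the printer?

Books arrive at the warehouse: Jun 24, 2019.
The shipment leaves the bindery: Jun 24, 2019 − 44 days = May 11, 2019.
Binding is complete: May 11, 2019 − 25 days = Apr 16, 2019.
Printing is complete: Apr 16, 2019 − 87 days = Jan 19, 2019.
Proofs are approved: Jan 19, 2019 − 6 days = Jan 13, 2019.
Files are sent to the printer: Jan 13, 2019 − 23 days = Dec 21, 2018.

Dec 21, 2018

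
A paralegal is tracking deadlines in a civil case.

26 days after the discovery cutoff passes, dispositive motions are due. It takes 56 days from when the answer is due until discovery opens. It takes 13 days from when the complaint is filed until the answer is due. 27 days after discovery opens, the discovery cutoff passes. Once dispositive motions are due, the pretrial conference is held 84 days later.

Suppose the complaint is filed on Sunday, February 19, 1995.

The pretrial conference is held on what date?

Wednesday, September 13, 1995

The complaint is filed: Feb 19, 1995.
The answer is due: Feb 19, 1995 + 13 days = Mar 4, 1995.
Discovery opens: Mar 4, 1995 + 56 days = Apr 29, 1995.
The discovery cutoff passes: Apr 29, 1995 + 27 days = May 26, 1995.
Dispositive motions are due: May 26, 1995 + 26 days = Jun 21, 1995.
The pretrial conference is held: Jun 21, 1995 + 84 days = Sep 13, 1995.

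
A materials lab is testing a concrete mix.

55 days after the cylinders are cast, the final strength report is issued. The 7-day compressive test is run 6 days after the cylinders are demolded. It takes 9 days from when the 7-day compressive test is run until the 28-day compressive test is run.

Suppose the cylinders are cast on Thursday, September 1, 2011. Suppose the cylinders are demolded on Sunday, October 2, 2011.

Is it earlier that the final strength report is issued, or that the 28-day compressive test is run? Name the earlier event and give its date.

The 28-day compressive test is run — Monday, October 17, 2011

The cylinders are cast: Sep 1, 2011.
The final strength report is issued: Sep 1, 2011 + 55 days = Oct 26, 2011.
The cylinders are demolded: Oct 2, 2011.
The 7-day compressive test is run: Oct 2, 2011 + 6 days = Oct 8, 2011.
The 28-day compressive test is run: Oct 8, 2011 + 9 days = Oct 17, 2011.
Comparing: the final strength report is issued on Oct 26, 2011 vs the 28-day compressive test is run on Oct 17, 2011. Earlier: the 28-day compressive test is run.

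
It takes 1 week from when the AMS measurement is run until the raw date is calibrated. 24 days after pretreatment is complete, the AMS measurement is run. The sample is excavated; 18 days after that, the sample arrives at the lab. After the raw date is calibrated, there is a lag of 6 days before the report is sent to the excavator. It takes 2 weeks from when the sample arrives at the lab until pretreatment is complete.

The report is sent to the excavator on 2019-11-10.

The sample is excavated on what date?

The report is sent to the excavator: Nov 10, 2019.
The raw date is calibrated: Nov 10, 2019 − 6 days = Nov 4, 2019.
The AMS measurement is run: Nov 4, 2019 − 1 week = Oct 28, 2019.
Pretreatment is complete: Oct 28, 2019 − 24 days = Oct 4, 2019.
The sample arrives at the lab: Oct 4, 2019 − 2 weeks = Sep 20, 2019.
The sample is excavated: Sep 20, 2019 − 18 days = Sep 2, 2019.

2019-09-02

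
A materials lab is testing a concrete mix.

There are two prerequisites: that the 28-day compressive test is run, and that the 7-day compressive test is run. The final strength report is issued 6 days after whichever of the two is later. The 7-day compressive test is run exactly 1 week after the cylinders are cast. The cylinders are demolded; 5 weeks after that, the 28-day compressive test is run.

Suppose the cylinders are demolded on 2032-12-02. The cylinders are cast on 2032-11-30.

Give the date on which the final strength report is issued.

2033-01-12

The cylinders are demolded: Dec 2, 2032.
The 28-day compressive test is run: Dec 2, 2032 + 5 weeks = Jan 6, 2033.
The cylinders are cast: Nov 30, 2032.
The 7-day compressive test is run: Nov 30, 2032 + 1 week = Dec 7, 2032.
Both prerequisites met — the 28-day compressive test is run (Jan 6, 2033), the 7-day compressive test is run (Dec 7, 2032); the later is Jan 6, 2033.
The final strength report is issued: Jan 6, 2033 + 6 days = Jan 12, 2033.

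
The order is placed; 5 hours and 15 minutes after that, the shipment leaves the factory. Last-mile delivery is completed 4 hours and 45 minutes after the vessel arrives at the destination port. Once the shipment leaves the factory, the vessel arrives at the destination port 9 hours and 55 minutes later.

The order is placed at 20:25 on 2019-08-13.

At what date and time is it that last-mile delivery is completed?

The order is placed: 20:25 Aug 13, 2019.
The shipment leaves the factory: 20:25 Aug 13, 2019 + 5h15m = 01:40 Aug 14, 2019.
The vessel arrives at the destination port: 01:40 Aug 14, 2019 + 9h55m = 11:35 Aug 14, 2019.
Last-mile delivery is completed: 11:35 Aug 14, 2019 + 4h45m = 16:20 Aug 14, 2019.

16:20 on 2019-08-14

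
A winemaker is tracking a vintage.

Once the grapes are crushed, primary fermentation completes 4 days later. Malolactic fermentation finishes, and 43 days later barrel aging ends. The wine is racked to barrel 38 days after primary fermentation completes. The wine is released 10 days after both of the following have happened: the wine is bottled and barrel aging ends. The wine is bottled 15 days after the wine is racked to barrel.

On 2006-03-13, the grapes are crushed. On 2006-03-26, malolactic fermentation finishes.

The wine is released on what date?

The grapes are crushed: Mar 13, 2006.
Primary fermentation completes: Mar 13, 2006 + 4 days = Mar 17, 2006.
The wine is racked to barrel: Mar 17, 2006 + 38 days = Apr 24, 2006.
The wine is bottled: Apr 24, 2006 + 15 days = May 9, 2006.
Malolactic fermentation finishes: Mar 26, 2006.
Barrel aging ends: Mar 26, 2006 + 43 days = May 8, 2006.
Both prerequisites met — the wine is bottled (May 9, 2006), barrel aging ends (May 8, 2006); the later is May 9, 2006.
The wine is released: May 9, 2006 + 10 days = May 19, 2006.

2006-05-19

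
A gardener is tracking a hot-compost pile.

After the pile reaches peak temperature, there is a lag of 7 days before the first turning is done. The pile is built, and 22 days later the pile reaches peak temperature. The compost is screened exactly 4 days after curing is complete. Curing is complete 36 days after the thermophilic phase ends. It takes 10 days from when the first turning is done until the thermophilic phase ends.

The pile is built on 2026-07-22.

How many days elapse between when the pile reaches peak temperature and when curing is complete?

53 days

Causal path: the pile reaches peak temperature → the first turning is done → the thermophilic phase ends → curing is complete.
Total delay along the path: 7 + 10 + 36 = 53 days.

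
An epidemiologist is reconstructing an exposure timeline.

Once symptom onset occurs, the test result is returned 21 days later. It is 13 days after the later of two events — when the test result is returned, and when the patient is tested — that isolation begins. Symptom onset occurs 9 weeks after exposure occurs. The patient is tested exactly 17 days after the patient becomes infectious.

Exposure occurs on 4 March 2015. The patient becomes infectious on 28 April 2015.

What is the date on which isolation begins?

Exposure occurs: Mar 4, 2015.
Symptom onset occurs: Mar 4, 2015 + 9 weeks = May 6, 2015.
The test result is returned: May 6, 2015 + 21 days = May 27, 2015.
The patient becomes infectious: Apr 28, 2015.
The patient is tested: Apr 28, 2015 + 17 days = May 15, 2015.
Both prerequisites met — the test result is returned (May 27, 2015), the patient is tested (May 15, 2015); the later is May 27, 2015.
Isolation begins: May 27, 2015 + 13 days = Jun 9, 2015.

9 June 2015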